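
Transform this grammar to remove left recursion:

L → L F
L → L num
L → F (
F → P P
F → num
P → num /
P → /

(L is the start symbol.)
L → F ( L'
L' → F L'
L' → num L'
L' → ε
F → P P
F → num
P → num /
P → /

L is directly left-recursive. The standard transformation for
  A → A α₁ | ... | A α_m | β₁ | ... | β_n
is
  A  → β₁ A' | ... | β_n A'
  A' → α₁ A' | ... | α_m A' | ε

L → F ( becomes L → F ( L'
L → L F becomes L' → F L'
L → L num becomes L' → num L'
Add L' → ε

Productions for other non-terminals are unchanged:
  F → P P
  F → num
  P → num /
  P → /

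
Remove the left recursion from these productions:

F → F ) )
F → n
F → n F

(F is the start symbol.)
F is directly left-recursive. The standard transformation for
  A → A α₁ | ... | A α_m | β₁ | ... | β_n
is
  A  → β₁ A' | ... | β_n A'
  A' → α₁ A' | ... | α_m A' | ε

F → n becomes F → n F'
F → n F becomes F → n F F'
F → F ) ) becomes F' → ) ) F'
Add F' → ε

Resulting grammar:
F → n F'
F → n F F'
F' → ) ) F'
F' → ε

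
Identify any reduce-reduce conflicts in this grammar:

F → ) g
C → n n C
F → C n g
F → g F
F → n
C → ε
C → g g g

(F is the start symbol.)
Yes — I14: [C → .] vs [C → g g g .]

Augment with F' → F and build the canonical LR(0) collection (I0 = CLOSURE({[F' → . F]}), then GOTO on every symbol after a dot until no new states appear). It has 18 states:
  I0: { [C → . g g g], [C → . n n C], [C → .], [F → . ) g], [F → . C n g], [F → . g F], [F → . n], [F' → . F] }  — shift, reduce
  I1: { [F → ) . g] }  — shift
  I2: { [F → C . n g] }  — shift
  I3: { [F' → F .] }  — accept
  I4: { [C → . g g g], [C → . n n C], [C → .], [C → g . g g], [F → . ) g], [F → . C n g], [F → . g F], [F → . n], [F → g . F] }  — shift, reduce
  I5: { [C → n . n C], [F → n .] }  — shift, reduce
  I6: { [C → . g g g], [C → . n n C], [C → .], [C → n n . C] }  — shift, reduce
  I7: { [C → n n C .] }  — reduce
  I8: { [C → g . g g] }  — shift
  I9: { [C → n . n C] }  — shift
  I10: { [C → g g . g] }  — shift
  I11: { [C → g g g .] }  — reduce
  I12: { [F → g F .] }  — reduce
  I13: { [C → . g g g], [C → . n n C], [C → .], [C → g . g g], [C → g g . g], [F → . ) g], [F → . C n g], [F → . g F], [F → . n], [F → g . F] }  — shift, reduce
  I14: { [C → . g g g], [C → . n n C], [C → .], [C → g . g g], [C → g g . g], [C → g g g .], [F → . ) g], [F → . C n g], [F → . g F], [F → . n], [F → g . F] }  — shift, 2 reduces
  I15: { [F → C n . g] }  — shift
  I16: { [F → C n g .] }  — reduce
  I17: { [F → ) g .] }  — reduce

I14 contains complete items [C → .], [C → g g g .] — reduce-reduce conflict.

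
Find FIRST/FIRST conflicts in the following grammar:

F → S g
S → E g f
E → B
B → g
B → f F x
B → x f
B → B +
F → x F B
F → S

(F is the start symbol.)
FIRST sets of the non-terminals at (or reachable through a nullable prefix from) the front of some alternative:
  FIRST(S) = { 'f', 'g', 'x' }
  FIRST(B) = { 'f', 'g', 'x' }

Productions for F:
  F → S g: FIRST = { 'f', 'g', 'x' }
  F → x F B: FIRST = { 'x' }
  F → S: FIRST = { 'f', 'g', 'x' }
Productions for B:
  B → g: FIRST = { 'g' }
  B → f F x: FIRST = { 'f' }
  B → x f: FIRST = { 'x' }
  B → B +: FIRST = { 'f', 'g', 'x' }
S, E have only one production, so no FIRST/FIRST conflict is possible there.

Conflict for F: F → S g and F → x F B
  Overlap: { 'x' }
Conflict for F: F → S g and F → S
  Overlap: { 'f', 'g', 'x' }
Conflict for F: F → x F B and F → S
  Overlap: { 'x' }
Conflict for B: B → g and B → B +
  Overlap: { 'g' }
Conflict for B: B → f F x and B → B +
  Overlap: { 'f' }
Conflict for B: B → x f and B → B +
  Overlap: { 'x' }

Answer: Yes. F → S g / F → x F B on { 'x' }; F → S g / F → S on { 'f', 'g', 'x' }; F → x F B / F → S on { 'x' }; B → g / B → B '+' on { 'g' }; B → f F x / B → B '+' on { 'f' }; B → x f / B → B '+' on { 'x' }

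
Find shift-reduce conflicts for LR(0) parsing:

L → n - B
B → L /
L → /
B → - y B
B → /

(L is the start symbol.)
No shift-reduce conflicts

A shift-reduce conflict occurs when an LR(0) state has both:
  - a complete (reduce) item [A → α .] (dot at the end), and
  - a shift item [B → β . c γ] (dot before a terminal).

Augment with L' → L and build the canonical LR(0) collection (I0 = CLOSURE({[L' → . L]}), then GOTO on every symbol after a dot until no new states appear). It has 12 states:
  I0: { [L → . /], [L → . n - B], [L' → . L] }  — shift
  I1: { [L → / .] }  — reduce
  I2: { [L' → L .] }  — accept
  I3: { [L → n . - B] }  — shift
  I4: { [B → . - y B], [B → . /], [B → . L /], [L → . /], [L → . n - B], [L → n - . B] }  — shift
  I5: { [B → - . y B] }  — shift
  I6: { [B → / .], [L → / .] }  — 2 reduces
  I7: { [L → n - B .] }  — reduce
  I8: { [B → L . /] }  — shift
  I9: { [B → L / .] }  — reduce
  I10: { [B → - y . B], [B → . - y B], [B → . /], [B → . L /], [L → . /], [L → . n - B] }  — shift
  I11: { [B → - y B .] }  — reduce

No state contains both a complete item and a shift item.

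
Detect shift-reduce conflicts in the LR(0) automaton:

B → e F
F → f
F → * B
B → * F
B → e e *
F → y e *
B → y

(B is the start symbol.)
A shift-reduce conflict occurs when an LR(0) state has both:
  - a complete (reduce) item [A → α .] (dot at the end), and
  - a shift item [B → β . c γ] (dot before a terminal).

Augment with B' → B and build the canonical LR(0) collection (I0 = CLOSURE({[B' → . B]}), then GOTO on every symbol after a dot until no new states appear). It has 15 states:
  I0: { [B → . * F], [B → . e F], [B → . e e *], [B → . y], [B' → . B] }  — shift
  I1: { [B → * . F], [F → . * B], [F → . f], [F → . y e *] }  — shift
  I2: { [B' → B .] }  — accept
  I3: { [B → e . F], [B → e . e *], [F → . * B], [F → . f], [F → . y e *] }  — shift
  I4: { [B → y .] }  — reduce
  I5: { [B → . * F], [B → . e F], [B → . e e *], [B → . y], [F → * . B] }  — shift
  I6: { [B → e F .] }  — reduce
  I7: { [B → e e . *] }  — shift
  I8: { [F → f .] }  — reduce
  I9: { [F → y . e *] }  — shift
  I10: { [F → y e . *] }  — shift
  I11: { [F → y e * .] }  — reduce
  I12: { [B → e e * .] }  — reduce
  I13: { [F → * B .] }  — reduce
  I14: { [B → * F .] }  — reduce

No state contains both a complete item and a shift item.

Answer: No shift-reduce conflicts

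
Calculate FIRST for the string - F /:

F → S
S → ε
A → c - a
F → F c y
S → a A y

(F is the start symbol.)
{ '-' }

To compute FIRST(- F /), process the symbols left to right:
Symbol - is a terminal. Add '-' and stop.
FIRST(- F /) = { '-' }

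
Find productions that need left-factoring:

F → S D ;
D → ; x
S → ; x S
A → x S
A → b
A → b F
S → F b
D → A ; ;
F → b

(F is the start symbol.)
Yes, A has productions with common prefix 'b'

Left-factoring is needed when two productions for the same non-terminal
share a common prefix on the right-hand side.

Productions for F:
  F → S D ;
  F → b
Productions for D:
  D → ; x
  D → A ; ;
Productions for S:
  S → ; x S
  S → F b
Productions for A:
  A → x S
  A → b
  A → b F

Found common prefix 'b' in productions for A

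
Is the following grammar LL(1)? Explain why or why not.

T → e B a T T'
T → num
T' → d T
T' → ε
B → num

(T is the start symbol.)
No. Predict set conflict for T': { 'd' }

A grammar is LL(1) if for each non-terminal N with multiple productions, the predict sets of those productions are pairwise disjoint, where PREDICT(N → α) = (FIRST(α) \ {ε}) ∪ (FOLLOW(N) if α ⇒* ε).

Relevant sets:
  FOLLOW(T') = { $, 'd' }

For T:
  PREDICT(T → e B a T T') = { 'e' }
  PREDICT(T → num) = { 'num' }
For T':
  PREDICT(T' → d T) = { 'd' }
  PREDICT(T' → ε) = { $, 'd' }
B has a single production, so nothing to check there.

Conflict found: Predict set conflict for T': { 'd' }
The grammar is NOT LL(1).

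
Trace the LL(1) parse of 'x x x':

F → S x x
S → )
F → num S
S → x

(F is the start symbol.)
LL(1) parsing maintains a stack (initially the start symbol over $) and the input. At each step: if the stack top is a terminal, match it against the current input token; if it is a non-terminal N, replace it with the RHS of M[N, lookahead] (the unique production whose predict set contains the lookahead).

Stack is shown with the top on the left.

Stack    Input    Action
------------------------
F $      x x x $  output F → S x x
S x x $  x x x $  output S → x
x x x $  x x x $  match 'x'
x x $    x x $    match 'x'
x $      x $      match 'x'
$        $        accept

The string is accepted.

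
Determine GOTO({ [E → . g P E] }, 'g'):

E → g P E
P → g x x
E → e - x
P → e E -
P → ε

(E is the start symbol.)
GOTO(I, 'g') = CLOSURE({ [A → αX.β] : [A → α.Xβ] ∈ I, X = 'g' })

Items with dot before 'g', with the dot advanced:
  [E → . g P E] → [E → g . P E]
Closure of the advanced items:
  [E → g . P E] has the dot before P: add [P → . g x x], [P → . e E -], [P → .]

GOTO = { [E → g . P E], [P → . e E -], [P → . g x x], [P → .] }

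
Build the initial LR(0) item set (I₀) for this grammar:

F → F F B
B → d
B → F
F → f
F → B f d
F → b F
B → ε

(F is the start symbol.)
First, augment the grammar with F' → F
I₀ = CLOSURE({ [F' → . F] }):
  [F' → . F] has the dot before F: add [F → . F F B], [F → . f], [F → . B f d], [F → . b F]
  [F → . B f d] has the dot before B: add [B → . d], [B → . F], [B → .]
No further items can be added.

I₀ = { [B → . F], [B → . d], [B → .], [F → . B f d], [F → . F F B], [F → . b F], [F → . f], [F' → . F] }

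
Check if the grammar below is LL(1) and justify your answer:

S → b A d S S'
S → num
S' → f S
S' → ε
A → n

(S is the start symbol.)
No. Predict set conflict for S': { 'f' }

Relevant sets:
  FOLLOW(S') = { $, 'f' }

For S:
  PREDICT(S → b A d S S') = { 'b' }
  PREDICT(S → num) = { 'num' }
For S':
  PREDICT(S' → f S) = { 'f' }
  PREDICT(S' → ε) = { $, 'f' }
A has a single production, so nothing to check there.

Conflict found: Predict set conflict for S': { 'f' }
The grammar is NOT LL(1).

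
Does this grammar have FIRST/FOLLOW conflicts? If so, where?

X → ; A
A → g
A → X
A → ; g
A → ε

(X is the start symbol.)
No FIRST/FOLLOW conflicts.

Nullable non-terminals: A.
FIRST sets used below: FIRST(X) = { ';' }

A: nullable alternative(s) A → ε; FOLLOW(A) = { $ }
  A → g: FIRST \ {ε} = { 'g' } — disjoint from FOLLOW(A)
  A → X: FIRST \ {ε} = { ';' } — disjoint from FOLLOW(A)
  A → ; g: FIRST \ {ε} = { ';' } — disjoint from FOLLOW(A)
  A → ε: FIRST \ {ε} = { } — this is the only nullable alternative, skip

X has no nullable alternative, so no FIRST/FOLLOW check is needed there.

No FIRST/FOLLOW conflicts found.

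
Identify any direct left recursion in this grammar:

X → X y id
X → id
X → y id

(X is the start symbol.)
X → X y id: LEFT RECURSIVE (starts with X)
X → id: starts with id
X → y id: starts with y

The grammar has direct left recursion on: X.

Answer: Yes, X is left-recursive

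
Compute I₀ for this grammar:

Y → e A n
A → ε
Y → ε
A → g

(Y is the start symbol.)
{ [Y → . e A n], [Y → .], [Y' → . Y] }

First, augment the grammar with Y' → Y
I₀ = CLOSURE({ [Y' → . Y] }):
  [Y' → . Y] has the dot before Y: add [Y → . e A n], [Y → .]
No further items can be added.

I₀ = { [Y → . e A n], [Y → .], [Y' → . Y] }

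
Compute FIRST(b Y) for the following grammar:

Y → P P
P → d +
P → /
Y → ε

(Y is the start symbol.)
To compute FIRST(b Y), process the symbols left to right:
Symbol b is a terminal. Add 'b' and stop.
FIRST(b Y) = { 'b' }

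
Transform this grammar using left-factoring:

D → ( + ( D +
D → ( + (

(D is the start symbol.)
Left-factoring transforms A → αβ₁ | αβ₂ into A → αA' and A' → β₁ | β₂
(α is the longest common prefix among the alternatives). Repeat until
no nonterminal has two alternatives with a common prefix.

Round 1: D has alternatives sharing prefix '( + ('. Introduce D': D → ( + ( D'
  Add: D' → D +
  Add: D' → ε

No remaining common prefixes — done.

Resulting grammar:
D → ( + ( D'
D' → D +
D' → ε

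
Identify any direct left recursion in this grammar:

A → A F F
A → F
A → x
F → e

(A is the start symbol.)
Yes, A is left-recursive

A → A F F: LEFT RECURSIVE (starts with A)
A → F: starts with F
A → x: starts with x
F → e: starts with e

The grammar has direct left recursion on: A.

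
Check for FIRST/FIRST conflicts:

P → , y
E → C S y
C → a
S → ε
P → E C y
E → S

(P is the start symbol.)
No FIRST/FIRST conflicts.

A FIRST/FIRST conflict occurs when two productions N → α and N → β for the same non-terminal have FIRST(α) ∩ FIRST(β) ≠ ∅ (with ε ∈ FIRST of a nullable right-hand side, so two nullable alternatives also conflict).

FIRST sets of the non-terminals at (or reachable through a nullable prefix from) the front of some alternative:
  FIRST(E) = { 'a', ε }
  FIRST(C) = { 'a' }
  FIRST(S) = { ε }

Productions for P:
  P → , y: FIRST = { ',' }
  P → E C y: FIRST = { 'a' }
Productions for E:
  E → C S y: FIRST = { 'a' }
  E → S: FIRST = { ε }
C, S have only one production, so no FIRST/FIRST conflict is possible there.

All alternatives of each non-terminal have pairwise disjoint FIRST sets.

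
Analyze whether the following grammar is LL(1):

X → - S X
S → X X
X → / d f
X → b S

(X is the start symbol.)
A grammar is LL(1) if for each non-terminal N with multiple productions, the predict sets of those productions are pairwise disjoint, where PREDICT(N → α) = (FIRST(α) \ {ε}) ∪ (FOLLOW(N) if α ⇒* ε).

For X:
  PREDICT(X → '-' S X) = { '-' }
  PREDICT(X → '/' d f) = { '/' }
  PREDICT(X → b S) = { 'b' }
S has a single production, so nothing to check there.

All predict sets are disjoint. The grammar IS LL(1).

Answer: Yes, the grammar is LL(1).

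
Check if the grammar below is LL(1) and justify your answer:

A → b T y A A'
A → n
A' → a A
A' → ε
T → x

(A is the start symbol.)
No. Predict set conflict for A': { 'a' }

Relevant sets:
  FOLLOW(A') = { $, 'a' }

For A:
  PREDICT(A → b T y A A') = { 'b' }
  PREDICT(A → n) = { 'n' }
For A':
  PREDICT(A' → a A) = { 'a' }
  PREDICT(A' → ε) = { $, 'a' }
T has a single production, so nothing to check there.

Conflict found: Predict set conflict for A': { 'a' }
The grammar is NOT LL(1).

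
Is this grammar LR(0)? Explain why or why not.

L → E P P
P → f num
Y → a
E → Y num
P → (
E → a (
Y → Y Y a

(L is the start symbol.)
A grammar is LR(0) if no state in the canonical LR(0) collection has:
  - both a shift item (dot before a terminal) and a complete item (shift-reduce conflict), or
  - two or more complete items (reduce-reduce conflict; the accept item [L' → L .] counts as a complete item here).

Augment with L' → L and build the canonical LR(0) collection (I0 = CLOSURE({[L' → . L]}), then GOTO on every symbol after a dot until no new states appear). It has 15 states:
  I0: { [E → . Y num], [E → . a (], [L → . E P P], [L' → . L], [Y → . Y Y a], [Y → . a] }  — shift
  I1: { [L → E . P P], [P → . (], [P → . f num] }  — shift
  I2: { [L' → L .] }  — accept
  I3: { [E → Y . num], [Y → . Y Y a], [Y → . a], [Y → Y . Y a] }  — shift
  I4: { [E → a . (], [Y → a .] }  — shift, reduce
  I5: { [E → a ( .] }  — reduce
  I6: { [Y → . Y Y a], [Y → . a], [Y → Y . Y a], [Y → Y Y . a] }  — shift
  I7: { [Y → a .] }  — reduce
  I8: { [E → Y num .] }  — reduce
  I9: { [Y → Y Y a .], [Y → a .] }  — 2 reduces
  I10: { [P → ( .] }  — reduce
  I11: { [L → E P . P], [P → . (], [P → . f num] }  — shift
  I12: { [P → f . num] }  — shift
  I13: { [P → f num .] }  — reduce
  I14: { [L → E P P .] }  — reduce

Conflict in state I4:
  Shift-reduce conflict between [Y → a .] and [E → a . (]
So the grammar is NOT LR(0).

Answer: No. Shift-reduce conflict between [Y → a .] and [E → a . (]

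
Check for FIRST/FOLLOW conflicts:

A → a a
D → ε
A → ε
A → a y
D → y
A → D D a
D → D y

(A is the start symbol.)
Nullable non-terminals: A, D.
FIRST sets used below: FIRST(D) = { 'y', ε }

A: nullable alternative(s) A → ε; FOLLOW(A) = { $ }
  A → a a: FIRST \ {ε} = { 'a' } — disjoint from FOLLOW(A)
  A → ε: FIRST \ {ε} = { } — this is the only nullable alternative, skip
  A → a y: FIRST \ {ε} = { 'a' } — disjoint from FOLLOW(A)
  A → D D a: FIRST \ {ε} = { 'a', 'y' } — disjoint from FOLLOW(A)

D: nullable alternative(s) D → ε; FOLLOW(D) = { 'a', 'y' }
  D → ε: FIRST \ {ε} = { } — this is the only nullable alternative, skip
  D → y: FIRST \ {ε} = { 'y' } — overlaps FOLLOW(D) on { 'y' }: CONFLICT
  D → D y: FIRST \ {ε} = { 'y' } — overlaps FOLLOW(D) on { 'y' }: CONFLICT

So the grammar has 2 FIRST/FOLLOW conflicts (marked CONFLICT above).

Answer: Yes. D → y with FOLLOW(D) on { 'y' }; D → D y with FOLLOW(D) on { 'y' }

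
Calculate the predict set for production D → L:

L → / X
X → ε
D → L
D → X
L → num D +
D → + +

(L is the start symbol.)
PREDICT(D → L) = (FIRST(RHS) \ {ε}) ∪ (FOLLOW(D) if ε ∈ FIRST(RHS), i.e. RHS ⇒* ε)
FIRST(L) = { '/', 'num' }
FIRST(L) = { '/', 'num' }
ε ∉ FIRST(L), so FOLLOW(D) is not added.
PREDICT(D → L) = { '/', 'num' }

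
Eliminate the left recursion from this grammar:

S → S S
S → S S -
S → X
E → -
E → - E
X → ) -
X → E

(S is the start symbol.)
S → X S'
S' → S S'
S' → S - S'
S' → ε
E → -
E → - E
X → ) -
X → E

S is directly left-recursive. The standard transformation for
  A → A α₁ | ... | A α_m | β₁ | ... | β_n
is
  A  → β₁ A' | ... | β_n A'
  A' → α₁ A' | ... | α_m A' | ε

S → X becomes S → X S'
S → S S becomes S' → S S'
S → S S - becomes S' → S - S'
Add S' → ε

Productions for other non-terminals are unchanged:
  E → -
  E → - E
  X → ) -
  X → E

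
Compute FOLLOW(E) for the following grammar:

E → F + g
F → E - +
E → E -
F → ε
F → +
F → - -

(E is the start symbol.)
To compute FOLLOW(E), find every occurrence of E on a right-hand side N → α E β: add FIRST(β) \ {ε}, and if β is empty or nullable also add FOLLOW(N). Iterate to a fixed point.

E is the start symbol, so $ ∈ FOLLOW(E).
In F → E - +: E is followed by '-' '+', add FIRST('-' '+') \ {ε} = { '-' }
In E → E -: E is followed by '-', add FIRST('-') \ {ε} = { '-' }

Taking the union: FOLLOW(E) = { $, '-' }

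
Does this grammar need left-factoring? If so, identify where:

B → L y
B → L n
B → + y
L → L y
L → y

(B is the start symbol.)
Yes, B has productions with common prefix 'L'

Left-factoring is needed when two productions for the same non-terminal
share a common prefix on the right-hand side.

Productions for B:
  B → L y
  B → L n
  B → + y
Productions for L:
  L → L y
  L → y

Found common prefix 'L' in productions for B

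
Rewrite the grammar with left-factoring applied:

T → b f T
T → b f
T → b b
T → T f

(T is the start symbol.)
Left-factoring transforms A → αβ₁ | αβ₂ into A → αA' and A' → β₁ | β₂
(α is the longest common prefix among the alternatives). Repeat until
no nonterminal has two alternatives with a common prefix.

Round 1: T has alternatives sharing prefix 'b'. Introduce T': T → b T'
  Add: T' → f T
  Add: T' → f
  Add: T' → b

Round 2: T' has alternatives sharing prefix 'f'. Introduce T'': T' → f T''
  Add: T'' → T
  Add: T'' → ε

No remaining common prefixes — done.

Resulting grammar:
T → b T'
T' → f T''
T'' → T
T'' → ε
T' → b
T → T f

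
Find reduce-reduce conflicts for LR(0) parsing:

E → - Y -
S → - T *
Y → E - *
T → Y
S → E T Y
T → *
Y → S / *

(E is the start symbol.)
Yes — I15: [T → * .] vs [Y → E - * .]

Augment with E' → E and build the canonical LR(0) collection (I0 = CLOSURE({[E' → . E]}), then GOTO on every symbol after a dot until no new states appear). It has 19 states:
  I0: { [E → . - Y -], [E' → . E] }  — shift
  I1: { [E → - . Y -], [E → . - Y -], [S → . - T *], [S → . E T Y], [Y → . E - *], [Y → . S / *] }  — shift
  I2: { [E' → E .] }  — accept
  I3: { [E → - . Y -], [E → . - Y -], [S → - . T *], [S → . - T *], [S → . E T Y], [T → . *], [T → . Y], [Y → . E - *], [Y → . S / *] }  — shift
  I4: { [E → . - Y -], [S → . - T *], [S → . E T Y], [S → E . T Y], [T → . *], [T → . Y], [Y → . E - *], [Y → . S / *], [Y → E . - *] }  — shift
  I5: { [Y → S . / *] }  — shift
  I6: { [E → - Y . -] }  — shift
  I7: { [E → - Y - .] }  — reduce
  I8: { [Y → S / . *] }  — shift
  I9: { [Y → S / * .] }  — reduce
  I10: { [T → * .] }  — reduce
  I11: { [E → - . Y -], [E → . - Y -], [S → - . T *], [S → . - T *], [S → . E T Y], [T → . *], [T → . Y], [Y → . E - *], [Y → . S / *], [Y → E - . *] }  — shift
  I12: { [E → . - Y -], [S → . - T *], [S → . E T Y], [S → E T . Y], [Y → . E - *], [Y → . S / *] }  — shift
  I13: { [T → Y .] }  — reduce
  I14: { [S → E T Y .] }  — reduce
  I15: { [T → * .], [Y → E - * .] }  — 2 reduces
  I16: { [S → - T . *] }  — shift
  I17: { [E → - Y . -], [T → Y .] }  — shift, reduce
  I18: { [S → - T * .] }  — reduce

I15 contains complete items [T → * .], [Y → E - * .] — reduce-reduce conflict.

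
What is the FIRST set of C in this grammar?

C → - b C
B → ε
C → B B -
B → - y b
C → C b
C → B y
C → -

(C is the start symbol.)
{ '-', 'y' }

To compute FIRST(C), examine every production with C on the left-hand side, reading each right-hand side left to right until a non-nullable symbol is reached.

FIRST sets of the other non-terminals involved (by the same procedure, iterated to a fixed point):
  FIRST(B) = { '-', ε }

From C → - b C:
  - '-' is a terminal: add '-' and stop
From C → B B -:
  - B is a non-terminal: add FIRST(B) \ {ε} = { '-' }
    B is nullable, so continue to the next symbol
  - B is a non-terminal: add FIRST(B) \ {ε} = { '-' }
    B is nullable, so continue to the next symbol
  - '-' is a terminal: add '-' and stop
From C → C b:
  - C is the symbol being defined: contributes nothing new
    C is not nullable, so stop
From C → B y:
  - B is a non-terminal: add FIRST(B) \ {ε} = { '-' }
    B is nullable, so continue to the next symbol
  - y is a terminal: add 'y' and stop
From C → -:
  - '-' is a terminal: add '-' and stop

Collecting: FIRST(C) = { '-', 'y' }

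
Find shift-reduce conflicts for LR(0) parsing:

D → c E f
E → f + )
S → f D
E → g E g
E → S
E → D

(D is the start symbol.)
A shift-reduce conflict occurs when an LR(0) state has both:
  - a complete (reduce) item [A → α .] (dot at the end), and
  - a shift item [B → β . c γ] (dot before a terminal).

Augment with D' → D and build the canonical LR(0) collection (I0 = CLOSURE({[D' → . D]}), then GOTO on every symbol after a dot until no new states appear). It has 14 states:
  I0: { [D → . c E f], [D' → . D] }  — shift
  I1: { [D' → D .] }  — accept
  I2: { [D → . c E f], [D → c . E f], [E → . D], [E → . S], [E → . f + )], [E → . g E g], [S → . f D] }  — shift
  I3: { [E → D .] }  — reduce
  I4: { [D → c E . f] }  — shift
  I5: { [E → S .] }  — reduce
  I6: { [D → . c E f], [E → f . + )], [S → f . D] }  — shift
  I7: { [D → . c E f], [E → . D], [E → . S], [E → . f + )], [E → . g E g], [E → g . E g], [S → . f D] }  — shift
  I8: { [E → g E . g] }  — shift
  I9: { [E → g E g .] }  — reduce
  I10: { [E → f + . )] }  — shift
  I11: { [S → f D .] }  — reduce
  I12: { [E → f + ) .] }  — reduce
  I13: { [D → c E f .] }  — reduce

No state contains both a complete item and a shift item.

Answer: No shift-reduce conflicts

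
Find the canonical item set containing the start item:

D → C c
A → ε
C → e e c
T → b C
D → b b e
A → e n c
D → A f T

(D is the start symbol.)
First, augment the grammar with D' → D
I₀ = CLOSURE({ [D' → . D] }):
  [D' → . D] has the dot before D: add [D → . C c], [D → . b b e], [D → . A f T]
  [D → . C c] has the dot before C: add [C → . e e c]
  [D → . A f T] has the dot before A: add [A → .], [A → . e n c]
No further items can be added.

I₀ = { [A → . e n c], [A → .], [C → . e e c], [D → . A f T], [D → . C c], [D → . b b e], [D' → . D] }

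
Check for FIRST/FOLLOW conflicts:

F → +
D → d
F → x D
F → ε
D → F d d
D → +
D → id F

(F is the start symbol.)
Nullable non-terminals: F.

F: nullable alternative(s) F → ε; FOLLOW(F) = { $, 'd' }
  F → +: FIRST \ {ε} = { '+' } — disjoint from FOLLOW(F)
  F → x D: FIRST \ {ε} = { 'x' } — disjoint from FOLLOW(F)
  F → ε: FIRST \ {ε} = { } — this is the only nullable alternative, skip

D has no nullable alternative, so no FIRST/FOLLOW check is needed there.

No FIRST/FOLLOW conflicts found.

Answer: No FIRST/FOLLOW conflicts.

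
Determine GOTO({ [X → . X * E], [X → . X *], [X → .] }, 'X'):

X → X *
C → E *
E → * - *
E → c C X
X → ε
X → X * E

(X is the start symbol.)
{ [X → X . * E], [X → X . *] }

GOTO(I, 'X') = CLOSURE({ [A → αX.β] : [A → α.Xβ] ∈ I, X = 'X' })

Items with dot before 'X', with the dot advanced:
  [X → . X *] → [X → X . *]
  [X → . X * E] → [X → X . * E]
Closure adds nothing (no advanced item has the dot before a non-terminal).

GOTO = { [X → X . * E], [X → X . *] }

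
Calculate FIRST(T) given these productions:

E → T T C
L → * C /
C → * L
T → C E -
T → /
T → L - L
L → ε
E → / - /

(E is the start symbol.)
{ '*', '-', '/' }

To compute FIRST(T), examine every production with T on the left-hand side, reading each right-hand side left to right until a non-nullable symbol is reached.

FIRST sets of the other non-terminals involved (by the same procedure, iterated to a fixed point):
  FIRST(C) = { '*' }
  FIRST(L) = { '*', ε }

From T → C E -:
  - C is a non-terminal: add FIRST(C) \ {ε} = { '*' }
    C is not nullable, so stop
From T → /:
  - '/' is a terminal: add '/' and stop
From T → L - L:
  - L is a non-terminal: add FIRST(L) \ {ε} = { '*' }
    L is nullable, so continue to the next symbol
  - '-' is a terminal: add '-' and stop

Collecting: FIRST(T) = { '*', '-', '/' }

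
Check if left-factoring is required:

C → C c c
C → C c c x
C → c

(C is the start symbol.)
Left-factoring is needed when two productions for the same non-terminal
share a common prefix on the right-hand side.

Productions for C:
  C → C c c
  C → C c c x
  C → c

Found common prefix 'C c c' in productions for C

Answer: Yes, C has productions with common prefix 'C c c'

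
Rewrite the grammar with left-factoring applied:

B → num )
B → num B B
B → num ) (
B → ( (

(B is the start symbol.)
Left-factoring transforms A → αβ₁ | αβ₂ into A → αA' and A' → β₁ | β₂
(α is the longest common prefix among the alternatives). Repeat until
no nonterminal has two alternatives with a common prefix.

Round 1: B has alternatives sharing prefix 'num'. Introduce B': B → num B'
  Add: B' → )
  Add: B' → B B
  Add: B' → ) (

Round 2: B' has alternatives sharing prefix ')'. Introduce B'': B' → ) B''
  Add: B'' → ε
  Add: B'' → (

No remaining common prefixes — done.

Resulting grammar:
B → num B'
B' → ) B''
B'' → ε
B'' → (
B' → B B
B → ( (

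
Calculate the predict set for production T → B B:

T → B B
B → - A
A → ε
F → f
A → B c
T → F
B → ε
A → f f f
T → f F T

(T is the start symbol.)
{ $, '-' }

PREDICT(T → B B) = (FIRST(RHS) \ {ε}) ∪ (FOLLOW(T) if ε ∈ FIRST(RHS), i.e. RHS ⇒* ε)
FIRST(B) = { '-', ε }
FIRST(B B) = { '-', ε }
ε ∈ FIRST(B B) (the right-hand side is nullable), so add FOLLOW(T) = { $ }
PREDICT(T → B B) = { $, '-' }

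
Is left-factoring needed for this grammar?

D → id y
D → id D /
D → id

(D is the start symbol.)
Yes, D has productions with common prefix 'id'

Left-factoring is needed when two productions for the same non-terminal
share a common prefix on the right-hand side.

Productions for D:
  D → id y
  D → id D /
  D → id

Found common prefix 'id' in productions for D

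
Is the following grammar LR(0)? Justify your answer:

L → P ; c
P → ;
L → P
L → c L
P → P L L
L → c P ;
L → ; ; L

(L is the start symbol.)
No. Shift-reduce conflict between [P → ; .] and [L → ; . ; L]

A grammar is LR(0) if no state in the canonical LR(0) collection has:
  - both a shift item (dot before a terminal) and a complete item (shift-reduce conflict), or
  - two or more complete items (reduce-reduce conflict; the accept item [L' → L .] counts as a complete item here).

Augment with L' → L and build the canonical LR(0) collection (I0 = CLOSURE({[L' → . L]}), then GOTO on every symbol after a dot until no new states appear). It has 14 states:
  I0: { [L → . ; ; L], [L → . P ; c], [L → . P], [L → . c L], [L → . c P ;], [L' → . L], [P → . ;], [P → . P L L] }  — shift
  I1: { [L → ; . ; L], [P → ; .] }  — shift, reduce
  I2: { [L' → L .] }  — accept
  I3: { [L → . ; ; L], [L → . P ; c], [L → . P], [L → . c L], [L → . c P ;], [L → P . ; c], [L → P .], [P → . ;], [P → . P L L], [P → P . L L] }  — shift, reduce
  I4: { [L → . ; ; L], [L → . P ; c], [L → . P], [L → . c L], [L → . c P ;], [L → c . L], [L → c . P ;], [P → . ;], [P → . P L L] }  — shift
  I5: { [L → c L .] }  — reduce
  I6: { [L → . ; ; L], [L → . P ; c], [L → . P], [L → . c L], [L → . c P ;], [L → P . ; c], [L → P .], [L → c P . ;], [P → . ;], [P → . P L L], [P → P . L L] }  — shift, reduce
  I7: { [L → ; . ; L], [L → P ; . c], [L → c P ; .], [P → ; .] }  — shift, 2 reduces
  I8: { [L → . ; ; L], [L → . P ; c], [L → . P], [L → . c L], [L → . c P ;], [P → . ;], [P → . P L L], [P → P L . L] }  — shift
  I9: { [P → P L L .] }  — reduce
  I10: { [L → . ; ; L], [L → . P ; c], [L → . P], [L → . c L], [L → . c P ;], [L → ; ; . L], [P → . ;], [P → . P L L] }  — shift
  I11: { [L → P ; c .] }  — reduce
  I12: { [L → ; ; L .] }  — reduce
  I13: { [L → ; . ; L], [L → P ; . c], [P → ; .] }  — shift, reduce

Conflict in state I1:
  Shift-reduce conflict between [P → ; .] and [L → ; . ; L]
So the grammar is NOT LR(0).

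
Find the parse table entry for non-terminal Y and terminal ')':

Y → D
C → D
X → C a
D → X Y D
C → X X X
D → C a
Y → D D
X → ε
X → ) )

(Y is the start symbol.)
To find M[Y, ')'], we find productions for Y where ')' is in the predict set (PREDICT(N → α) = (FIRST(α) \ {ε}) ∪ (FOLLOW(N) if α ⇒* ε)).

Relevant sets:
  FIRST(D) = { ')', 'a' }

Y → D: PREDICT = { ')', 'a' }
  ')' is in predict set, so this production goes in M[Y, ')']
Y → D D: PREDICT = { ')', 'a' }
  ')' is in predict set, so this production goes in M[Y, ')']

M[Y, ')'] = Y → D, Y → D D  (a multiply-defined cell — the grammar is not LL(1))

Answer: Y → D, Y → D D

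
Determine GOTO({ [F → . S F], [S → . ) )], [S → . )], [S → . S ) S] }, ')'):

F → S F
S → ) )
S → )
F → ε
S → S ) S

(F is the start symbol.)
GOTO(I, ')') = CLOSURE({ [A → αX.β] : [A → α.Xβ] ∈ I, X = ')' })

Items with dot before ')', with the dot advanced:
  [S → . )] → [S → ) .]
  [S → . ) )] → [S → ) . )]
Closure adds nothing (no advanced item has the dot before a non-terminal).

GOTO = { [S → ) . )], [S → ) .] }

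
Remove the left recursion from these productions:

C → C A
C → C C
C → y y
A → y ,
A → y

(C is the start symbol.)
C → y y C'
C' → A C'
C' → C C'
C' → ε
A → y ,
A → y

C is directly left-recursive. The standard transformation for
  A → A α₁ | ... | A α_m | β₁ | ... | β_n
is
  A  → β₁ A' | ... | β_n A'
  A' → α₁ A' | ... | α_m A' | ε

C → y y becomes C → y y C'
C → C A becomes C' → A C'
C → C C becomes C' → C C'
Add C' → ε

Productions for other non-terminals are unchanged:
  A → y ,
  A → y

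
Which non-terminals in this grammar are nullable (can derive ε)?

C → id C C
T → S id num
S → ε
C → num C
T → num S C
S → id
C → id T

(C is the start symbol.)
A non-terminal is nullable if it can derive ε (the empty string): either it has an ε-production, or it has a production whose right-hand side consists entirely of nullable non-terminals.

ε-productions: S → ε
So S is immediately nullable.
No further non-terminal can be added: every production for the remaining non-terminals contains a terminal or a non-nullable non-terminal.
Nullable = { 'S' }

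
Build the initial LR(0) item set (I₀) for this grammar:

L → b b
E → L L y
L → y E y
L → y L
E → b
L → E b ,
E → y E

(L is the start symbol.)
First, augment the grammar with L' → L
I₀ = CLOSURE({ [L' → . L] }):
  [L' → . L] has the dot before L: add [L → . b b], [L → . y E y], [L → . y L], [L → . E b ,]
  [L → . E b ,] has the dot before E: add [E → . L L y], [E → . b], [E → . y E]
No further items can be added.

I₀ = { [E → . L L y], [E → . b], [E → . y E], [L → . E b ,], [L → . b b], [L → . y E y], [L → . y L], [L' → . L] }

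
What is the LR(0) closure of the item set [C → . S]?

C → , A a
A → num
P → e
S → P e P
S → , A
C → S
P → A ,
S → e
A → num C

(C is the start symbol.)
{ [A → . num C], [A → . num], [C → . S], [P → . A ,], [P → . e], [S → . , A], [S → . P e P], [S → . e] }

To compute CLOSURE, for each item [A → α.Bβ] where B is a non-terminal, add [B → .γ] for all productions B → γ; repeat for the newly added items until nothing changes.

Start with: [C → . S]
  [C → . S] has the dot before S: add [S → . P e P], [S → . , A], [S → . e]
  [S → . P e P] has the dot before P: add [P → . e], [P → . A ,]
  [P → . A ,] has the dot before A: add [A → . num], [A → . num C]
No further items can be added.

CLOSURE = { [A → . num C], [A → . num], [C → . S], [P → . A ,], [P → . e], [S → . , A], [S → . P e P], [S → . e] }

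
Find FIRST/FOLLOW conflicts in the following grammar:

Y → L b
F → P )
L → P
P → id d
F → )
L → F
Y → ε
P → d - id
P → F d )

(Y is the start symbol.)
No FIRST/FOLLOW conflicts.

A FIRST/FOLLOW conflict occurs when a non-terminal N has a nullable alternative N → β (β ⇒* ε) and another alternative N → α with FIRST(α) ∩ FOLLOW(N) ≠ ∅: on such a lookahead the parser cannot decide between expanding α and letting N vanish via β.

Nullable non-terminals: Y.
FIRST sets used below: FIRST(L) = { ')', 'd', 'id' }

Y: nullable alternative(s) Y → ε; FOLLOW(Y) = { $ }
  Y → L b: FIRST \ {ε} = { ')', 'd', 'id' } — disjoint from FOLLOW(Y)
  Y → ε: FIRST \ {ε} = { } — this is the only nullable alternative, skip

F, L, P have no nullable alternative, so no FIRST/FOLLOW check is needed there.

No FIRST/FOLLOW conflicts found.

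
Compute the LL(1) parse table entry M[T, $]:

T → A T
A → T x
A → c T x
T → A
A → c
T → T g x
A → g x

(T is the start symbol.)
Empty (error entry)

To find M[T, $], we find productions for T where $ is in the predict set (PREDICT(N → α) = (FIRST(α) \ {ε}) ∪ (FOLLOW(N) if α ⇒* ε)).

Relevant sets:
  FIRST(A) = { 'c', 'g' }
  FIRST(T) = { 'c', 'g' }

T → A T: PREDICT = { 'c', 'g' }
T → A: PREDICT = { 'c', 'g' }
T → T g x: PREDICT = { 'c', 'g' }

M[T, $] is empty (no production applies)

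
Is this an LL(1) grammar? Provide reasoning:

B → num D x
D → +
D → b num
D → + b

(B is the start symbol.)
No. Predict set conflict for D: { '+' }

For D:
  PREDICT(D → '+') = { '+' }
  PREDICT(D → b num) = { 'b' }
  PREDICT(D → '+' b) = { '+' }
B has a single production, so nothing to check there.

Conflict found: Predict set conflict for D: { '+' }
The grammar is NOT LL(1).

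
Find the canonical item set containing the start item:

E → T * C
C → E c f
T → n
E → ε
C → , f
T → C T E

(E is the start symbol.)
First, augment the grammar with E' → E
I₀ = CLOSURE({ [E' → . E] }):
  [E' → . E] has the dot before E: add [E → . T * C], [E → .]
  [E → . T * C] has the dot before T: add [T → . n], [T → . C T E]
  [T → . C T E] has the dot before C: add [C → . E c f], [C → . , f]
No further items can be added.

I₀ = { [C → . , f], [C → . E c f], [E → . T * C], [E → .], [E' → . E], [T → . C T E], [T → . n] }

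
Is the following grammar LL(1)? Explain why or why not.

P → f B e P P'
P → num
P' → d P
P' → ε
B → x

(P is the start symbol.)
Relevant sets:
  FOLLOW(P') = { $, 'd' }

For P:
  PREDICT(P → f B e P P') = { 'f' }
  PREDICT(P → num) = { 'num' }
For P':
  PREDICT(P' → d P) = { 'd' }
  PREDICT(P' → ε) = { $, 'd' }
B has a single production, so nothing to check there.

Conflict found: Predict set conflict for P': { 'd' }
The grammar is NOT LL(1).

Answer: No. Predict set conflict for P': { 'd' }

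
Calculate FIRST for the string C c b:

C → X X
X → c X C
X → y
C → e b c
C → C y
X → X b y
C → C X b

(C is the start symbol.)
{ 'c', 'e', 'y' }

FIRST sets of the non-terminals involved (from the grammar, by fixed-point iteration):
  FIRST(C) = { 'c', 'e', 'y' }

To compute FIRST(C c b), process the symbols left to right:
Symbol C is a non-terminal. Add FIRST(C) \ {ε} = { 'c', 'e', 'y' }
C is not nullable (ε ∉ FIRST(C)), so stop here.
FIRST(C c b) = { 'c', 'e', 'y' }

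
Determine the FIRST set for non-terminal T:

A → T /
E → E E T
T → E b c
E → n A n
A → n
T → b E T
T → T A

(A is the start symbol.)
{ 'b', 'n' }

To compute FIRST(T), examine every production with T on the left-hand side, reading each right-hand side left to right until a non-nullable symbol is reached.

FIRST sets of the other non-terminals involved (by the same procedure, iterated to a fixed point):
  FIRST(E) = { 'n' }

From T → E b c:
  - E is a non-terminal: add FIRST(E) \ {ε} = { 'n' }
    E is not nullable, so stop
From T → b E T:
  - b is a terminal: add 'b' and stop
From T → T A:
  - T is the symbol being defined: contributes nothing new
    T is not nullable, so stop

Collecting: FIRST(T) = { 'b', 'n' }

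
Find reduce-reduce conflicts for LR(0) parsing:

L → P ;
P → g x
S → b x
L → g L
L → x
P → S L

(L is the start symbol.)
Yes — I8: [L → x .] vs [P → g x .]

Augment with L' → L and build the canonical LR(0) collection (I0 = CLOSURE({[L' → . L]}), then GOTO on every symbol after a dot until no new states appear). It has 12 states:
  I0: { [L → . P ;], [L → . g L], [L → . x], [L' → . L], [P → . S L], [P → . g x], [S → . b x] }  — shift
  I1: { [L' → L .] }  — accept
  I2: { [L → P . ;] }  — shift
  I3: { [L → . P ;], [L → . g L], [L → . x], [P → . S L], [P → . g x], [P → S . L], [S → . b x] }  — shift
  I4: { [S → b . x] }  — shift
  I5: { [L → . P ;], [L → . g L], [L → . x], [L → g . L], [P → . S L], [P → . g x], [P → g . x], [S → . b x] }  — shift
  I6: { [L → x .] }  — reduce
  I7: { [L → g L .] }  — reduce
  I8: { [L → x .], [P → g x .] }  — 2 reduces
  I9: { [S → b x .] }  — reduce
  I10: { [P → S L .] }  — reduce
  I11: { [L → P ; .] }  — reduce

I8 contains complete items [L → x .], [P → g x .] — reduce-reduce conflict.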